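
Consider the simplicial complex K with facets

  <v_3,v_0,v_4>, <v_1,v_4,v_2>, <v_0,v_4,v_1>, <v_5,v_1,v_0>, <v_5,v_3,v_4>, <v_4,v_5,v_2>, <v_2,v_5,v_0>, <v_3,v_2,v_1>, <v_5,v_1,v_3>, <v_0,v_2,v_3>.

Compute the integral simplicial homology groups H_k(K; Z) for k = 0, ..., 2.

H_0 ≅ Z,  H_1 ≅ Z/2,  H_2 = 0.

We work with the vertex ordering v_0 < v_1 < v_2 < v_3 < v_4 < v_5. The simplices of K, each written with vertices in increasing order, are:

  0-simplices (6): [v_0], [v_1], [v_2], [v_3], [v_4], [v_5]
  1-simplices (15): (15 of them)
  2-simplices (10): [v_0,v_1,v_4], [v_0,v_1,v_5], [v_0,v_2,v_3], [v_0,v_2,v_5], [v_0,v_3,v_4], [v_1,v_2,v_3], [v_1,v_2,v_4], [v_1,v_3,v_5], [v_2,v_4,v_5], [v_3,v_4,v_5]

Hence C_0 ≅ Z^6, C_1 ≅ Z^15, C_2 ≅ Z^10.

The boundary map ∂_1: C_1 → C_0 maps an edge to its endpoints' difference, ∂[p,q] = q − p.
The 6×15 boundary matrix has rank 5 and Smith normal form diag(1,1,1,1,1).

The boundary map ∂_2: C_2 → C_1 maps a triangle to the signed sum of its edges. For instance
  ∂[v_0,v_3,v_4] = [v_3,v_4] − [v_0,v_4] + [v_0,v_3],
  ∂[v_0,v_1,v_4] = [v_1,v_4] − [v_0,v_4] + [v_0,v_1].
The 15×10 boundary matrix has rank 10 and Smith normal form diag(1,1,1,1,1,1,1,1,1,2).

Computing H_k = (kernel of ∂_k) / (image of ∂_{k+1}):

  H_0: rank C_0 − rank ∂_1 = 6 − 5 = 1, and the invariant factors of ∂_1 are all 1, so H_0 ≅ Z.
  H_1: rank ker ∂_1 − rank ∂_2 = (15 − 5) − 10 = 0, and ∂_2 has invariant factor 2 > 1, so H_1 ≅ Z/2.
  H_2: rank ker ∂_2 − rank ∂_3 = (10 − 10) − 0 = 0, and there is no ∂_3, so H_2 ≅ 0.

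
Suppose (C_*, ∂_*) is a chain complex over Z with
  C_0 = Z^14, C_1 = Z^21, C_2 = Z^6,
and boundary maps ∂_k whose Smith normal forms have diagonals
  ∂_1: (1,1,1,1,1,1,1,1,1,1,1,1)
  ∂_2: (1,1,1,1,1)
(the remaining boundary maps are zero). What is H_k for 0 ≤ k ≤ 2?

H_0 = Z^2,  H_1 = Z^4,  H_2 = Z.

H_0: b_0 = 14 − 0 − 12 = 2; torsion from ∂_1 factors > 1: none. So H_0 = Z^2.
H_1: b_1 = 21 − 12 − 5 = 4; torsion from ∂_2 factors > 1: none. So H_1 = Z^4.
H_2: b_2 = 6 − 5 − 0 = 1; torsion from ∂_3 factors > 1: none. So H_2 = Z.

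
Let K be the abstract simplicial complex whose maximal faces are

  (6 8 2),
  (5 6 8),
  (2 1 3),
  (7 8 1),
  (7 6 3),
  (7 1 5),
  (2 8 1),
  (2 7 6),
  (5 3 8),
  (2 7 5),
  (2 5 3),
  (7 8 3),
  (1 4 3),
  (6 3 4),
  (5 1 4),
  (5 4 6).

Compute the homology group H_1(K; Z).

Fix the vertex order 1 < 2 < 3 < 4 < 5 < 6 < 7 < 8 and write every simplex with vertices in increasing order. Then dim K = 2 and the simplices of K are:

  0-simplices (8): [1], [2], [3], [4], [5], [6], [7], [8]
  1-simplices (24): (24 of them)
  2-simplices (16): [1,2,3], [1,2,8], [1,3,4], [1,4,5], [1,5,7], [1,7,8], [2,3,5], [2,5,7], [2,6,7], [2,6,8], [3,4,6], [3,5,8], [3,6,7], [3,7,8], [4,5,6], [5,6,8]

giving chain groups C_0 ≅ Z^8, C_1 ≅ Z^24, C_2 ≅ Z^16.

Boundary ∂_1: C_1 → C_0 is given by ∂[p,q] = [q] − [p].
The resulting 8×24 matrix has rank 7, and its Smith normal form has invariant factors (1,1,1,1,1,1,1).

∂_2: C_2 → C_1 acts by ∂[p,q,r] = [q,r] − [p,r] + [p,q]. For instance
  ∂[4,5,6] = [5,6] − [4,6] + [4,5],
  ∂[3,4,6] = [4,6] − [3,6] + [3,4].
The resulting 24×16 matrix has rank 15, and its Smith normal form has invariant factors (1,1,1,1,1,1,1,1,1,1,1,1,1,1,1).

From H_k ≅ ker(∂_k) / im(∂_{k+1}) we obtain:

  H_1: rank ker ∂_1 − rank ∂_2 = (24 − 7) − 15 = 2, and the invariant factors of ∂_2 are all 1, so H_1 ≅ Z^2.

H_1 = Z^2.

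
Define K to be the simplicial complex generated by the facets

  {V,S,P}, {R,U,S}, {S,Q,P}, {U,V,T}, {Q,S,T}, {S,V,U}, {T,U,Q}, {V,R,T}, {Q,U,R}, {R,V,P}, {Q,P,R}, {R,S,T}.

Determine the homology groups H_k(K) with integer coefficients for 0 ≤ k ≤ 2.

Fix the vertex order P < Q < R < S < T < U < V and write every simplex with vertices in increasing order. Then dim K = 2 and the simplices of K are:

  0-simplices (7): P, Q, R, S, T, U, V
  1-simplices (18): PQ, PR, PS, PV, QR, QS, QT, QU, RS, RT, RU, RV, ST, SU, SV, TU, TV, UV
  2-simplices (12): PQR, PQS, PRV, PSV, QRU, QST, QTU, RST, RSU, RTV, SUV, TUV

giving chain groups C_0 ≅ Z^7, C_1 ≅ Z^18, C_2 ≅ Z^12.

Boundary ∂_1: C_1 → C_0 maps an edge to its endpoints' difference, ∂[p,q] = q − p. For instance
  ∂SV = V − S.
As a 7×18 matrix over Z this has rank 6, with invariant factors (1,1,1,1,1,1).

The boundary map ∂_2: C_2 → C_1 acts by ∂[p,q,r] = [q,r] − [p,r] + [p,q]. For instance
  ∂RTV = TV − RV + RT,
  ∂PSV = SV − PV + PS.
This gives a 18×12 integer matrix of rank 12; reducing to Smith normal form yields diagonal entries (1,1,1,1,1,1,1,1,1,1,1,2).

Reading off H_k = ker ∂_k / im ∂_{k+1}:

  H_0: rank C_0 − rank ∂_1 = 7 − 6 = 1, and the invariant factors of ∂_1 are all 1, so H_0 = Z.
  H_1: rank ker ∂_1 − rank ∂_2 = (18 − 6) − 12 = 0, and ∂_2 has invariant factor 2 > 1, so H_1 = Z_2.
  H_2: rank ker ∂_2 − rank ∂_3 = (12 − 12) − 0 = 0, and there is no ∂_3, so H_2 = 0.

H_0 ≅ Z,  H_1 ≅ Z_2,  H_2 = 0.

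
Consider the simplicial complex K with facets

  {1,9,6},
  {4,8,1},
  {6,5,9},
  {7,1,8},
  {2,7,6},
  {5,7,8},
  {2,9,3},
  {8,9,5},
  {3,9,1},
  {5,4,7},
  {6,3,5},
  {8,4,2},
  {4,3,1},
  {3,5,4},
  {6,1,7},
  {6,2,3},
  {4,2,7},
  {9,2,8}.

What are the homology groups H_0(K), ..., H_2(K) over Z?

H_0 = Z,  H_1 = Z ⊕ Z/2Z,  H_2 = 0.

We work with the vertex ordering 1 < 2 < 3 < 4 < 5 < 6 < 7 < 8 < 9. The simplices of K, each written with vertices in increasing order, are:

  0-simplices (9): [1], [2], [3], [4], [5], [6], [7], [8], [9]
  1-simplices (27): (27 of them)
  2-simplices (18): [1,3,4], [1,3,9], [1,4,8], [1,6,7], [1,6,9], [1,7,8], [2,3,6], [2,3,9], [2,4,7], [2,4,8], [2,6,7], [2,8,9], [3,4,5], [3,5,6], [4,5,7], [5,6,9], [5,7,8], [5,8,9]

Hence C_0 ≅ Z^9, C_1 ≅ Z^27, C_2 ≅ Z^18.

Boundary ∂_1: C_1 → C_0 is given by ∂[p,q] = [q] − [p]. For instance
  ∂[8,9] = [9] − [8].
The resulting 9×27 matrix has rank 8, and its Smith normal form has invariant factors (1,1,1,1,1,1,1,1).

Boundary ∂_2: C_2 → C_1 maps a triangle to the signed sum of its edges. For instance
  ∂[1,6,9] = [6,9] − [1,9] + [1,6],
  ∂[2,6,7] = [6,7] − [2,7] + [2,6].
The 27×18 boundary matrix has rank 18 and Smith normal form diag(1,1,1,1,1,1,1,1,1,1,1,1,1,1,1,1,1,2).

Reading off H_k = ker ∂_k / im ∂_{k+1}:

  H_0: rank C_0 − rank ∂_1 = 9 − 8 = 1, and the invariant factors of ∂_1 are all 1, so H_0 = Z.
  H_1: rank ker ∂_1 − rank ∂_2 = (27 − 8) − 18 = 1, and ∂_2 has invariant factor 2 > 1, so H_1 = Z ⊕ Z/2Z.
  H_2: rank ker ∂_2 − rank ∂_3 = (18 − 18) − 0 = 0, and there is no ∂_3, so H_2 = 0.

As a check, the Euler characteristic is 9 − 27 + 18 = 0, which agrees with 1 − 1 + 0 = 0.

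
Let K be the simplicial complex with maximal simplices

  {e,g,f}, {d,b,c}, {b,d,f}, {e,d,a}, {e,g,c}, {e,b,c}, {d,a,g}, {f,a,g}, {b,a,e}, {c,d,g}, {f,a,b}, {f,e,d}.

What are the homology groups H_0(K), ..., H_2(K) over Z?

H_0 ≅ Z,  H_1 ≅ Z/2,  H_2 = 0.

Take the total order a < b < c < d < e < f < g on the vertex set. Then K (dimension 2) consists of the simplices:

  0-simplices (7): a, b, c, d, e, f, g
  1-simplices (18): ab, ad, ae, af, ag, bc, bd, be, bf, cd, ce, cg, de, df, dg, ef, eg, fg
  2-simplices (12): abe, abf, ade, adg, afg, bcd, bce, bdf, cdg, ceg, def, efg

so the chain groups are C_0 ≅ Z^7, C_1 ≅ Z^18, C_2 ≅ Z^12.

∂_1: C_1 → C_0 maps an edge to its endpoints' difference, ∂[p,q] = q − p. For instance
  ∂ab = b − a.
As a 7×18 matrix over Z this has rank 6, with invariant factors (1,1,1,1,1,1).

Boundary ∂_2: C_2 → C_1 acts by ∂[p,q,r] = [q,r] − [p,r] + [p,q]. For instance
  ∂efg = fg − eg + ef,
  ∂ceg = eg − cg + ce.
The resulting 18×12 matrix has rank 12, and its Smith normal form has invariant factors (1,1,1,1,1,1,1,1,1,1,1,2).

Reading off H_k = ker ∂_k / im ∂_{k+1}:

  H_0: rank C_0 − rank ∂_1 = 7 − 6 = 1, and the invariant factors of ∂_1 are all 1, so H_0 = Z.
  H_1: rank ker ∂_1 − rank ∂_2 = (18 − 6) − 12 = 0, and ∂_2 has invariant factor 2 > 1, so H_1 = Z/2.
  H_2: rank ker ∂_2 − rank ∂_3 = (12 − 12) − 0 = 0, and there is no ∂_3, so H_2 = 0.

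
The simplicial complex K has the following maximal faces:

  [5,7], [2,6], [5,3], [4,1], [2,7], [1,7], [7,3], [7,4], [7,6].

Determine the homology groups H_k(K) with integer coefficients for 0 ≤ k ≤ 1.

H_0 ≅ Z,  H_1 ≅ Z^3.

Order the vertices as 1 < 2 < 3 < 4 < 5 < 6 < 7. Listing each simplex with vertices in this order, K has dimension 1 with simplices:

  0-simplices (7): [1], [2], [3], [4], [5], [6], [7]
  1-simplices (9): [1,4], [1,7], [2,6], [2,7], [3,5], [3,7], [4,7], [5,7], [6,7]

Hence C_0 ≅ Z^7, C_1 ≅ Z^9.

The boundary map ∂_1: C_1 → C_0 is given by ∂[p,q] = [q] − [p].
As a 7×9 matrix over Z this has rank 6, with invariant factors (1,1,1,1,1,1).

Reading off H_k = ker ∂_k / im ∂_{k+1}:

  H_0: rank C_0 − rank ∂_1 = 7 − 6 = 1, and the invariant factors of ∂_1 are all 1, so H_0 ≅ Z.
  H_1: rank ker ∂_1 − rank ∂_2 = (9 − 6) − 0 = 3, and there is no ∂_2, so H_1 ≅ Z^3.

As a check, the Euler characteristic is 7 − 9 = -2, which agrees with 1 − 3 = -2.
(K is a triangulation of a wedge of 3 circles.)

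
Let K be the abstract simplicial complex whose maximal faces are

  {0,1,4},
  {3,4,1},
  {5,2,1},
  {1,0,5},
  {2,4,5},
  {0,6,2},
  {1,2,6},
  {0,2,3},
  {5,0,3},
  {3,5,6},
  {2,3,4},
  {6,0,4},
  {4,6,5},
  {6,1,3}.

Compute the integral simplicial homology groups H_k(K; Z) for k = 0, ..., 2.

Order the vertices as 0 < 1 < 2 < 3 < 4 < 5 < 6. Listing each simplex with vertices in this order, K has dimension 2 with simplices:

  0-simplices (7): [0], [1], [2], [3], [4], [5], [6]
  1-simplices (21): [0,1], [0,2], [0,3], [0,4], [0,5], [0,6], [1,2], [1,3], [1,4], [1,5], [1,6], [2,3], [2,4], [2,5], [2,6], [3,4], [3,5], [3,6], [4,5], [4,6], [5,6]
  2-simplices (14): [0,1,4], [0,1,5], [0,2,3], [0,2,6], [0,3,5], [0,4,6], [1,2,5], [1,2,6], [1,3,4], [1,3,6], [2,3,4], [2,4,5], [3,5,6], [4,5,6]

giving chain groups C_0 ≅ Z^7, C_1 ≅ Z^21, C_2 ≅ Z^14.

Boundary ∂_1: C_1 → C_0 maps an edge to its endpoints' difference, ∂[p,q] = q − p.
As a 7×21 matrix over Z this has rank 6, with invariant factors (1,1,1,1,1,1).

Boundary ∂_2: C_2 → C_1 maps a triangle to the signed sum of its edges. For instance
  ∂[0,2,3] = [2,3] − [0,3] + [0,2],
  ∂[0,1,5] = [1,5] − [0,5] + [0,1].
As a 21×14 matrix over Z this has rank 13, with invariant factors (1,1,1,1,1,1,1,1,1,1,1,1,1).

Now H_k = ker ∂_k / im ∂_{k+1}, so:

  H_0: rank C_0 − rank ∂_1 = 7 − 6 = 1, and the invariant factors of ∂_1 are all 1, so H_0 ≅ Z.
  H_1: rank ker ∂_1 − rank ∂_2 = (21 − 6) − 13 = 2, and the invariant factors of ∂_2 are all 1, so H_1 ≅ Z^2.
  H_2: rank ker ∂_2 − rank ∂_3 = (14 − 13) − 0 = 1, and there is no ∂_3, so H_2 ≅ Z.

H_0 ≅ Z,  H_1 ≅ Z^2,  H_2 ≅ Z.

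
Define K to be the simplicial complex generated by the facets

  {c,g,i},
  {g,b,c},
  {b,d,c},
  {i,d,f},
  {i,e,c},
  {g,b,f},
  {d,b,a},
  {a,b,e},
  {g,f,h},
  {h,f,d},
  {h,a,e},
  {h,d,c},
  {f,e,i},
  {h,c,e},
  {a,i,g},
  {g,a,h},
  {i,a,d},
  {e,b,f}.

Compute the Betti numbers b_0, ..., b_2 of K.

We work with the vertex ordering a < b < c < d < e < f < g < h < i. The simplices of K, each written with vertices in increasing order, are:

  0-simplices (9): a, b, c, d, e, f, g, h, i
  1-simplices (27): ab, ad, ae, ag, ah, ai, bc, bd, be, bf, bg, cd, ce, cg, ch, ci, df, dh, di, ef, eh, ei, fg, fh, fi, gh, gi
  2-simplices (18): abd, abe, adi, aeh, agh, agi, bcd, bcg, bef, bfg, cdh, ceh, cei, cgi, dfh, dfi, efi, fgh

Hence C_0 ≅ Z^9, C_1 ≅ Z^27, C_2 ≅ Z^18.

The boundary map ∂_1: C_1 → C_0 sends each edge [p,q] (with p < q) to q − p. For instance
  ∂cd = d − c.
The resulting 9×27 matrix has rank 8, and its Smith normal form has invariant factors (1,1,1,1,1,1,1,1).

∂_2: C_2 → C_1 acts by ∂[p,q,r] = [q,r] − [p,r] + [p,q]. For instance
  ∂dfh = fh − dh + df,
  ∂cei = ei − ci + ce.
The resulting 27×18 matrix has rank 17, and its Smith normal form has invariant factors (1,1,1,1,1,1,1,1,1,1,1,1,1,1,1,1,1).

From H_k ≅ ker(∂_k) / im(∂_{k+1}) we obtain:

  H_0: rank C_0 − rank ∂_1 = 9 − 8 = 1, and the invariant factors of ∂_1 are all 1, so H_0 = Z.
  H_1: rank ker ∂_1 − rank ∂_2 = (27 − 8) − 17 = 2, and the invariant factors of ∂_2 are all 1, so H_1 = Z^2.
  H_2: rank ker ∂_2 − rank ∂_3 = (18 − 17) − 0 = 1, and there is no ∂_3, so H_2 = Z.

Hence the Betti numbers are b_0 = 1, b_1 = 2, b_2 = 1.

b_0 = 1, b_1 = 2, b_2 = 1.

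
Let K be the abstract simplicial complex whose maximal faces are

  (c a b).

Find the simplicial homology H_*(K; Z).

Take the total order a < b < c on the vertex set. Then K (dimension 2) consists of the simplices:

  0-simplices (3): a, b, c
  1-simplices (3): ab, ac, bc
  2-simplices (1): abc

Hence C_0 ≅ Z^3, C_1 ≅ Z^3, C_2 ≅ Z^1.

Boundary ∂_1: C_1 → C_0 maps an edge to its endpoints' difference, ∂[p,q] = q − p. For instance
  ∂ac = c − a.
As a 3×3 matrix over Z this has rank 2, with invariant factors (1,1).

Boundary ∂_2: C_2 → C_1 maps a triangle to the signed sum of its edges. For instance
  ∂abc = bc − ac + ab.
The resulting 3×1 matrix has rank 1, and its Smith normal form has invariant factors (1).

Now H_k = ker ∂_k / im ∂_{k+1}, so:

  H_0: rank C_0 − rank ∂_1 = 3 − 2 = 1, and the invariant factors of ∂_1 are all 1, so H_0 ≅ Z.
  H_1: rank ker ∂_1 − rank ∂_2 = (3 − 2) − 1 = 0, and the invariant factors of ∂_2 are all 1, so H_1 ≅ 0.
  H_2: rank ker ∂_2 − rank ∂_3 = (1 − 1) − 0 = 0, and there is no ∂_3, so H_2 ≅ 0.

As a check, the Euler characteristic is 3 − 3 + 1 = 1, which agrees with 1 − 0 + 0 = 1.

H_0 ≅ Z,  H_1 = 0,  H_2 = 0.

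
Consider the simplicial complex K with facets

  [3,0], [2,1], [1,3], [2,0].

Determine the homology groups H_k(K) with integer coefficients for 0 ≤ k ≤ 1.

K has 4 vertices, 4 edges.
rank ∂_0 = 0, rank ∂_1 = 3 ⇒ b_0 = 4 − 0 − 3 = 1; all invariant factors of ∂_1 are 1 so no torsion. So H_0 = Z.
rank ∂_1 = 3, rank ∂_2 = 0 ⇒ b_1 = 4 − 3 − 0 = 1. So H_1 = Z.

H_0 = Z,  H_1 = Z.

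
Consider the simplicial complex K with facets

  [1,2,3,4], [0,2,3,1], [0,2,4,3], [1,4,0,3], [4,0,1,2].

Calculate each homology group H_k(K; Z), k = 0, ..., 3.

H_0 ≅ Z,  H_1 = 0,  H_2 = 0,  H_3 ≅ Z.

Take the total order 0 < 1 < 2 < 3 < 4 on the vertex set. Then K (dimension 3) consists of the simplices:

  0-simplices (5): [0], [1], [2], [3], [4]
  1-simplices (10): [0,1], [0,2], [0,3], [0,4], [1,2], [1,3], [1,4], [2,3], [2,4], [3,4]
  2-simplices (10): [0,1,2], [0,1,3], [0,1,4], [0,2,3], [0,2,4], [0,3,4], [1,2,3], [1,2,4], [1,3,4], [2,3,4]
  3-simplices (5): [0,1,2,3], [0,1,2,4], [0,1,3,4], [0,2,3,4], [1,2,3,4]

giving chain groups C_0 ≅ Z^5, C_1 ≅ Z^10, C_2 ≅ Z^10, C_3 ≅ Z^5.

The boundary map ∂_1: C_1 → C_0 maps an edge to its endpoints' difference, ∂[p,q] = q − p.
The resulting 5×10 matrix has rank 4, and its Smith normal form has invariant factors (1,1,1,1).

∂_2: C_2 → C_1 sends each 2-simplex [p,q,r] to [q,r] − [p,r] + [p,q]. For instance
  ∂[1,2,4] = [2,4] − [1,4] + [1,2],
  ∂[0,2,4] = [2,4] − [0,4] + [0,2].
As a 10×10 matrix over Z this has rank 6, with invariant factors (1,1,1,1,1,1).

Boundary ∂_3: C_3 → C_2 sends each 3-simplex σ to the alternating sum Σ_i (−1)^i (σ with its i-th vertex removed). For instance
  ∂[0,1,2,4] = [1,2,4] − [0,2,4] + [0,1,4] − [0,1,2],
  ∂[0,1,2,3] = [1,2,3] − [0,2,3] + [0,1,3] − [0,1,2].
The 10×5 boundary matrix has rank 4 and Smith normal form diag(1,1,1,1).

Computing H_k = (kernel of ∂_k) / (image of ∂_{k+1}):

  H_0: rank C_0 − rank ∂_1 = 5 − 4 = 1, and the invariant factors of ∂_1 are all 1, so H_0 = Z.
  H_1: rank ker ∂_1 − rank ∂_2 = (10 − 4) − 6 = 0, and the invariant factors of ∂_2 are all 1, so H_1 = 0.
  H_2: rank ker ∂_2 − rank ∂_3 = (10 − 6) − 4 = 0, and the invariant factors of ∂_3 are all 1, so H_2 = 0.
  H_3: rank ker ∂_3 − rank ∂_4 = (5 − 4) − 0 = 1, and there is no ∂_4, so H_3 = Z.

As a check, the Euler characteristic is 5 − 10 + 10 − 5 = 0, which agrees with 1 − 0 + 0 − 1 = 0.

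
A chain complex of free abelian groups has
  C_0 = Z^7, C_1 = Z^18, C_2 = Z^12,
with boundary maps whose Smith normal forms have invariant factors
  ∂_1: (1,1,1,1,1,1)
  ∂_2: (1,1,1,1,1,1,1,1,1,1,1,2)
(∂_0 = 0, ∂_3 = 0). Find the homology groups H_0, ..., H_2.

H_0 ≅ Z,  H_1 ≅ Z/2,  H_2 = 0.

H_0: b_0 = 7 − 0 − 6 = 1; torsion from ∂_1 factors > 1: none. So H_0 ≅ Z.
H_1: b_1 = 18 − 6 − 12 = 0; torsion from ∂_2 factors > 1: [2]. So H_1 ≅ Z/2.
H_2: b_2 = 12 − 12 − 0 = 0; torsion from ∂_3 factors > 1: none. So H_2 ≅ 0.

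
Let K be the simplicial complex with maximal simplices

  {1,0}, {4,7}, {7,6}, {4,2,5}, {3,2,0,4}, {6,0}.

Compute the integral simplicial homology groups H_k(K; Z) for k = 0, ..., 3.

H_0 = Z,  H_1 = Z,  H_2 = 0,  H_3 = 0.

Order the vertices as 0 < 1 < 2 < 3 < 4 < 5 < 6 < 7. Listing each simplex with vertices in this order, K has dimension 3 with simplices:

  0-simplices (8): [0], [1], [2], [3], [4], [5], [6], [7]
  1-simplices (12): [0,1], [0,2], [0,3], [0,4], [0,6], [2,3], [2,4], [2,5], [3,4], [4,5], [4,7], [6,7]
  2-simplices (5): [0,2,3], [0,2,4], [0,3,4], [2,3,4], [2,4,5]
  3-simplices (1): [0,2,3,4]

giving chain groups C_0 ≅ Z^8, C_1 ≅ Z^12, C_2 ≅ Z^5, C_3 ≅ Z^1.

Boundary ∂_1: C_1 → C_0 maps an edge to its endpoints' difference, ∂[p,q] = q − p. For instance
  ∂[4,5] = [5] − [4].
The resulting 8×12 matrix has rank 7, and its Smith normal form has invariant factors (1,1,1,1,1,1,1).

∂_2: C_2 → C_1 sends each 2-simplex [p,q,r] to [q,r] − [p,r] + [p,q]. For instance
  ∂[0,2,3] = [2,3] − [0,3] + [0,2],
  ∂[2,4,5] = [4,5] − [2,5] + [2,4].
The 12×5 boundary matrix has rank 4 and Smith normal form diag(1,1,1,1).

Boundary ∂_3: C_3 → C_2 sends each 3-simplex σ to the alternating sum Σ_i (−1)^i (σ with its i-th vertex removed). For instance
  ∂[0,2,3,4] = [2,3,4] − [0,3,4] + [0,2,4] − [0,2,3].
This gives a 5×1 integer matrix of rank 1; reducing to Smith normal form yields diagonal entries (1).

Now H_k = ker ∂_k / im ∂_{k+1}, so:

  H_0: rank C_0 − rank ∂_1 = 8 − 7 = 1, and the invariant factors of ∂_1 are all 1, so H_0 = Z.
  H_1: rank ker ∂_1 − rank ∂_2 = (12 − 7) − 4 = 1, and the invariant factors of ∂_2 are all 1, so H_1 = Z.
  H_2: rank ker ∂_2 − rank ∂_3 = (5 − 4) − 1 = 0, and the invariant factors of ∂_3 are all 1, so H_2 = 0.
  H_3: rank ker ∂_3 − rank ∂_4 = (1 − 1) − 0 = 0, and there is no ∂_4, so H_3 = 0.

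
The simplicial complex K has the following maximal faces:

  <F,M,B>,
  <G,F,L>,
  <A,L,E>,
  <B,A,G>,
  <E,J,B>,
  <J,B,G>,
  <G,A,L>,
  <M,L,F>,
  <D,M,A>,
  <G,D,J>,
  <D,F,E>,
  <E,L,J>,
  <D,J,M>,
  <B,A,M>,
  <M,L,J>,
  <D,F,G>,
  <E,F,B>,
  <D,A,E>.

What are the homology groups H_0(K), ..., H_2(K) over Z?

K has 9 vertices, 27 edges, 18 triangles.
rank ∂_0 = 0, rank ∂_1 = 8 ⇒ b_0 = 9 − 0 − 8 = 1; all invariant factors of ∂_1 are 1 so no torsion. So H_0 = Z.
rank ∂_1 = 8, rank ∂_2 = 17 ⇒ b_1 = 27 − 8 − 17 = 2; all invariant factors of ∂_2 are 1 so no torsion. So H_1 = Z^2.
rank ∂_2 = 17, rank ∂_3 = 0 ⇒ b_2 = 18 − 17 − 0 = 1. So H_2 = Z.

H_0 = Z,  H_1 = Z^2,  H_2 = Z.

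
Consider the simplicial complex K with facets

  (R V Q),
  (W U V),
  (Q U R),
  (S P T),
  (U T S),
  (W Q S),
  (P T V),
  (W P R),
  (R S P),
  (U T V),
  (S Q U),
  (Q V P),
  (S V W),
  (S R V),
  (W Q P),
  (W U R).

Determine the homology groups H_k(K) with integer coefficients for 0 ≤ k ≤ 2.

H_0 ≅ Z,  H_1 ≅ Z^2,  H_2 ≅ Z.

K has 8 vertices, 24 edges, 16 triangles.
rank ∂_0 = 0, rank ∂_1 = 7 ⇒ b_0 = 8 − 0 − 7 = 1; all invariant factors of ∂_1 are 1 so no torsion. So H_0 ≅ Z.
rank ∂_1 = 7, rank ∂_2 = 15 ⇒ b_1 = 24 − 7 − 15 = 2; all invariant factors of ∂_2 are 1 so no torsion. So H_1 ≅ Z^2.
rank ∂_2 = 15, rank ∂_3 = 0 ⇒ b_2 = 16 − 15 − 0 = 1. So H_2 ≅ Z.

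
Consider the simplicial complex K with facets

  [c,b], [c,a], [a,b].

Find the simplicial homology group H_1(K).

K has 3 vertices, 3 edges.
rank ∂_1 = 2, rank ∂_2 = 0 ⇒ b_1 = 3 − 2 − 0 = 1. So H_1 = Z.

H_1 = Z.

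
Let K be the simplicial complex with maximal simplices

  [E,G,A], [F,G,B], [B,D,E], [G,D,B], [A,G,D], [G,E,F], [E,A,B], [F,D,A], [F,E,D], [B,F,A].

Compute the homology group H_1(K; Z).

H_1 ≅ Z_2.

Take the total order A < B < D < E < F < G on the vertex set. Then K (dimension 2) consists of the simplices:

  0-simplices (6): A, B, D, E, F, G
  1-simplices (15): AB, AD, AE, AF, AG, BD, BE, BF, BG, DE, DF, DG, EF, EG, FG
  2-simplices (10): ABE, ABF, ADF, ADG, AEG, BDE, BDG, BFG, DEF, EFG

so the chain groups are C_0 ≅ Z^6, C_1 ≅ Z^15, C_2 ≅ Z^10.

∂_1: C_1 → C_0 maps an edge to its endpoints' difference, ∂[p,q] = q − p.
The resulting 6×15 matrix has rank 5, and its Smith normal form has invariant factors (1,1,1,1,1).

∂_2: C_2 → C_1 sends each 2-simplex [p,q,r] to [q,r] − [p,r] + [p,q]. For instance
  ∂ADF = DF − AF + AD,
  ∂AEG = EG − AG + AE.
The resulting 15×10 matrix has rank 10, and its Smith normal form has invariant factors (1,1,1,1,1,1,1,1,1,2).

Reading off H_k = ker ∂_k / im ∂_{k+1}:

  H_1: rank ker ∂_1 − rank ∂_2 = (15 − 5) − 10 = 0, and ∂_2 has invariant factor 2 > 1, so H_1 ≅ Z_2.

(K is a triangulation of the real projective plane RP^2.)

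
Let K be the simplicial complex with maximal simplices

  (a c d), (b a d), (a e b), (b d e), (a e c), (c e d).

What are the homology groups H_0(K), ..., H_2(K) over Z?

Order the vertices as a < b < c < d < e. Listing each simplex with vertices in this order, K has dimension 2 with simplices:

  0-simplices (5): a, b, c, d, e
  1-simplices (9): ab, ac, ad, ae, bd, be, cd, ce, de
  2-simplices (6): abd, abe, acd, ace, bde, cde

so the chain groups are C_0 ≅ Z^5, C_1 ≅ Z^9, C_2 ≅ Z^6.

The boundary map ∂_1: C_1 → C_0 is given by ∂[p,q] = [q] − [p]. For instance
  ∂ae = e − a.
As a 5×9 matrix over Z this has rank 4, with invariant factors (1,1,1,1).

Boundary ∂_2: C_2 → C_1 acts by ∂[p,q,r] = [q,r] − [p,r] + [p,q]. For instance
  ∂acd = cd − ad + ac,
  ∂bde = de − be + bd.
This gives a 9×6 integer matrix of rank 5; reducing to Smith normal form yields diagonal entries (1,1,1,1,1).

Computing H_k = (kernel of ∂_k) / (image of ∂_{k+1}):

  H_0: rank C_0 − rank ∂_1 = 5 − 4 = 1, and the invariant factors of ∂_1 are all 1, so H_0 = Z.
  H_1: rank ker ∂_1 − rank ∂_2 = (9 − 4) − 5 = 0, and the invariant factors of ∂_2 are all 1, so H_1 = 0.
  H_2: rank ker ∂_2 − rank ∂_3 = (6 − 5) − 0 = 1, and there is no ∂_3, so H_2 = Z.

H_0 ≅ Z,  H_1 = 0,  H_2 ≅ Z.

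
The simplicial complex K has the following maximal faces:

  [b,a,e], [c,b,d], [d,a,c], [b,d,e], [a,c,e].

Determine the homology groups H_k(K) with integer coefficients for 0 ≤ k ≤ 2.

K has 5 vertices, 10 edges, 5 triangles.
rank ∂_0 = 0, rank ∂_1 = 4 ⇒ b_0 = 5 − 0 − 4 = 1; all invariant factors of ∂_1 are 1 so no torsion. So H_0 = Z.
rank ∂_1 = 4, rank ∂_2 = 5 ⇒ b_1 = 10 − 4 − 5 = 1; all invariant factors of ∂_2 are 1 so no torsion. So H_1 = Z.
rank ∂_2 = 5, rank ∂_3 = 0 ⇒ b_2 = 5 − 5 − 0 = 0. So H_2 = 0.

H_0 = Z,  H_1 = Z,  H_2 = 0.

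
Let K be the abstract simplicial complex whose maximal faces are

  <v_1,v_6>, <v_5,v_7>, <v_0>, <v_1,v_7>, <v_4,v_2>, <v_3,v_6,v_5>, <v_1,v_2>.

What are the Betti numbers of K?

b_0 = 2, b_1 = 1, b_2 = 0.

We work with the vertex ordering v_0 < v_1 < v_2 < v_3 < v_4 < v_5 < v_6 < v_7. The simplices of K, each written with vertices in increasing order, are:

  0-simplices (8): [v_0], [v_1], [v_2], [v_3], [v_4], [v_5], [v_6], [v_7]
  1-simplices (8): [v_1,v_2], [v_1,v_6], [v_1,v_7], [v_2,v_4], [v_3,v_5], [v_3,v_6], [v_5,v_6], [v_5,v_7]
  2-simplices (1): [v_3,v_5,v_6]

so the chain groups are C_0 ≅ Z^8, C_1 ≅ Z^8, C_2 ≅ Z^1.

The boundary map ∂_1: C_1 → C_0 is given by ∂[p,q] = [q] − [p]. For instance
  ∂[v_1,v_2] = [v_2] − [v_1].
The resulting 8×8 matrix has rank 6, and its Smith normal form has invariant factors (1,1,1,1,1,1).

The boundary map ∂_2: C_2 → C_1 acts by ∂[p,q,r] = [q,r] − [p,r] + [p,q]. For instance
  ∂[v_3,v_5,v_6] = [v_5,v_6] − [v_3,v_6] + [v_3,v_5].
The 8×1 boundary matrix has rank 1 and Smith normal form diag(1).

Computing H_k = (kernel of ∂_k) / (image of ∂_{k+1}):

  H_0: rank C_0 − rank ∂_1 = 8 − 6 = 2, and the invariant factors of ∂_1 are all 1, so H_0 = Z^2.
  H_1: rank ker ∂_1 − rank ∂_2 = (8 − 6) − 1 = 1, and the invariant factors of ∂_2 are all 1, so H_1 = Z.
  H_2: rank ker ∂_2 − rank ∂_3 = (1 − 1) − 0 = 0, and there is no ∂_3, so H_2 = 0.

Hence the Betti numbers are b_0 = 2, b_1 = 1, b_2 = 0.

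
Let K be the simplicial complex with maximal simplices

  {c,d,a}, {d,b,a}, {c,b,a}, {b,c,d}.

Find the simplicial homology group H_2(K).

H_2 ≅ Z.

K has 4 vertices, 6 edges, 4 triangles.
rank ∂_2 = 3, rank ∂_3 = 0 ⇒ b_2 = 4 − 3 − 0 = 1. So H_2 = Z.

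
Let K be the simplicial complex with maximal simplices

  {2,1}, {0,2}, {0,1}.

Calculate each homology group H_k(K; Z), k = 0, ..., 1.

K has 3 vertices, 3 edges.
rank ∂_0 = 0, rank ∂_1 = 2 ⇒ b_0 = 3 − 0 − 2 = 1; all invariant factors of ∂_1 are 1 so no torsion. So H_0 ≅ Z.
rank ∂_1 = 2, rank ∂_2 = 0 ⇒ b_1 = 3 − 2 − 0 = 1. So H_1 ≅ Z.

H_0 ≅ Z,  H_1 ≅ Z.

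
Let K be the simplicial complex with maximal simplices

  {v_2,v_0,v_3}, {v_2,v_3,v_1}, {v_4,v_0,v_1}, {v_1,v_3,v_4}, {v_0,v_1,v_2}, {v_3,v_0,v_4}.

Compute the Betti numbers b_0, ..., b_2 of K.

K has 5 vertices, 9 edges, 6 triangles.
rank ∂_0 = 0, rank ∂_1 = 4 ⇒ b_0 = 5 − 0 − 4 = 1; all invariant factors of ∂_1 are 1 so no torsion. So H_0 ≅ Z.
rank ∂_1 = 4, rank ∂_2 = 5 ⇒ b_1 = 9 − 4 − 5 = 0; all invariant factors of ∂_2 are 1 so no torsion. So H_1 ≅ 0.
rank ∂_2 = 5, rank ∂_3 = 0 ⇒ b_2 = 6 − 5 − 0 = 1. So H_2 ≅ Z.

b_0 = 1, b_1 = 0, b_2 = 1.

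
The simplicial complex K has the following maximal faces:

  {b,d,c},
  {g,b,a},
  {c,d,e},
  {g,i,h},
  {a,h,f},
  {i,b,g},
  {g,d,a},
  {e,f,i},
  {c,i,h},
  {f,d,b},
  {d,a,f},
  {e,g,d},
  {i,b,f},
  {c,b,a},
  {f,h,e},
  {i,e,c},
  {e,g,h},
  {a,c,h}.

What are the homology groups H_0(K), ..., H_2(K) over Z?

Fix the vertex order a < b < c < d < e < f < g < h < i and write every simplex with vertices in increasing order. Then dim K = 2 and the simplices of K are:

  0-simplices (9): a, b, c, d, e, f, g, h, i
  1-simplices (27): ab, ac, ad, af, ag, ah, bc, bd, bf, bg, bi, cd, ce, ch, ci, de, df, dg, ef, eg, eh, ei, fh, fi, gh, gi, hi
  2-simplices (18): abc, abg, ach, adf, adg, afh, bcd, bdf, bfi, bgi, cde, cei, chi, deg, efh, efi, egh, ghi

so the chain groups are C_0 ≅ Z^9, C_1 ≅ Z^27, C_2 ≅ Z^18.

The boundary map ∂_1: C_1 → C_0 maps an edge to its endpoints' difference, ∂[p,q] = q − p.
As a 9×27 matrix over Z this has rank 8, with invariant factors (1,1,1,1,1,1,1,1).

Boundary ∂_2: C_2 → C_1 sends each 2-simplex [p,q,r] to [q,r] − [p,r] + [p,q]. For instance
  ∂bfi = fi − bi + bf,
  ∂cei = ei − ci + ce.
As a 27×18 matrix over Z this has rank 18, with invariant factors (1,1,1,1,1,1,1,1,1,1,1,1,1,1,1,1,1,2).

Now H_k = ker ∂_k / im ∂_{k+1}, so:

  H_0: rank C_0 − rank ∂_1 = 9 − 8 = 1, and the invariant factors of ∂_1 are all 1, so H_0 = Z.
  H_1: rank ker ∂_1 − rank ∂_2 = (27 − 8) − 18 = 1, and ∂_2 has invariant factor 2 > 1, so H_1 = Z ⊕ Z/2Z.
  H_2: rank ker ∂_2 − rank ∂_3 = (18 − 18) − 0 = 0, and there is no ∂_3, so H_2 = 0.

H_0 = Z,  H_1 = Z ⊕ Z/2Z,  H_2 = 0.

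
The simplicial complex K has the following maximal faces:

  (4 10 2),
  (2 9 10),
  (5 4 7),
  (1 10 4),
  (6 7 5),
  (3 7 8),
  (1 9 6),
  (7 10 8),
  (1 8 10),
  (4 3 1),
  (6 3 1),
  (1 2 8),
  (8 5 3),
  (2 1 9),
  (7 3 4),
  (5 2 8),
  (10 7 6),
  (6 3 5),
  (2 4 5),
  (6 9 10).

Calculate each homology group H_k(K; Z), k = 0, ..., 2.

Order the vertices as 1 < 2 < 3 < 4 < 5 < 6 < 7 < 8 < 9 < 10. Listing each simplex with vertices in this order, K has dimension 2 with simplices:

  0-simplices (10): [1], [2], [3], [4], [5], [6], [7], [8], [9], [10]
  1-simplices (30): (30 of them)
  2-simplices (20): (20 of them)

giving chain groups C_0 ≅ Z^10, C_1 ≅ Z^30, C_2 ≅ Z^20.

Boundary ∂_1: C_1 → C_0 maps an edge to its endpoints' difference, ∂[p,q] = q − p. For instance
  ∂[2,9] = [9] − [2].
The 10×30 boundary matrix has rank 9 and Smith normal form diag(1,1,1,1,1,1,1,1,1).

The boundary map ∂_2: C_2 → C_1 maps a triangle to the signed sum of its edges. For instance
  ∂[5,6,7] = [6,7] − [5,7] + [5,6],
  ∂[4,5,7] = [5,7] − [4,7] + [4,5].
The resulting 30×20 matrix has rank 20, and its Smith normal form has invariant factors (1,1,1,1,1,1,1,1,1,1,1,1,1,1,1,1,1,1,1,2).

Now H_k = ker ∂_k / im ∂_{k+1}, so:

  H_0: rank C_0 − rank ∂_1 = 10 − 9 = 1, and the invariant factors of ∂_1 are all 1, so H_0 ≅ Z.
  H_1: rank ker ∂_1 − rank ∂_2 = (30 − 9) − 20 = 1, and ∂_2 has invariant factor 2 > 1, so H_1 ≅ Z ⊕ Z_2.
  H_2: rank ker ∂_2 − rank ∂_3 = (20 − 20) − 0 = 0, and there is no ∂_3, so H_2 ≅ 0.

(K is a triangulation of the Klein bottle.)

H_0 = Z,  H_1 = Z ⊕ Z_2,  H_2 = 0.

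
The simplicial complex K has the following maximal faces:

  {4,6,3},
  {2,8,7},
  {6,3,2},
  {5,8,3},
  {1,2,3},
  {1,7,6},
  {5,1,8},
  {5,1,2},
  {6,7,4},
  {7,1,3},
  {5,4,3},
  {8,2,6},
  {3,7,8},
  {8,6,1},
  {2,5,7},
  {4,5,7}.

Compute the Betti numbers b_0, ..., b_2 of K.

b_0 = 1, b_1 = 2, b_2 = 1.

Take the total order 1 < 2 < 3 < 4 < 5 < 6 < 7 < 8 on the vertex set. Then K (dimension 2) consists of the simplices:

  0-simplices (8): [1], [2], [3], [4], [5], [6], [7], [8]
  1-simplices (24): (24 of them)
  2-simplices (16): [1,2,3], [1,2,5], [1,3,7], [1,5,8], [1,6,7], [1,6,8], [2,3,6], [2,5,7], [2,6,8], [2,7,8], [3,4,5], [3,4,6], [3,5,8], [3,7,8], [4,5,7], [4,6,7]

so the chain groups are C_0 ≅ Z^8, C_1 ≅ Z^24, C_2 ≅ Z^16.

Boundary ∂_1: C_1 → C_0 maps an edge to its endpoints' difference, ∂[p,q] = q − p.
The resulting 8×24 matrix has rank 7, and its Smith normal form has invariant factors (1,1,1,1,1,1,1).

∂_2: C_2 → C_1 maps a triangle to the signed sum of its edges. For instance
  ∂[4,6,7] = [6,7] − [4,7] + [4,6],
  ∂[1,6,7] = [6,7] − [1,7] + [1,6].
As a 24×16 matrix over Z this has rank 15, with invariant factors (1,1,1,1,1,1,1,1,1,1,1,1,1,1,1).

Computing H_k = (kernel of ∂_k) / (image of ∂_{k+1}):

  H_0: rank C_0 − rank ∂_1 = 8 − 7 = 1, and the invariant factors of ∂_1 are all 1, so H_0 = Z.
  H_1: rank ker ∂_1 − rank ∂_2 = (24 − 7) − 15 = 2, and the invariant factors of ∂_2 are all 1, so H_1 = Z^2.
  H_2: rank ker ∂_2 − rank ∂_3 = (16 − 15) − 0 = 1, and there is no ∂_3, so H_2 = Z.

Hence the Betti numbers are b_0 = 1, b_1 = 2, b_2 = 1.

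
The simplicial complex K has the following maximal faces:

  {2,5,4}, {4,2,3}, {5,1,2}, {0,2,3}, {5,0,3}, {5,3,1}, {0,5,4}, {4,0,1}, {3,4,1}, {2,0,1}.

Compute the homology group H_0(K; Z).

K has 6 vertices, 15 edges, 10 triangles.
rank ∂_0 = 0, rank ∂_1 = 5 ⇒ b_0 = 6 − 0 − 5 = 1; all invariant factors of ∂_1 are 1 so no torsion. So H_0 = Z.

H_0 = Z.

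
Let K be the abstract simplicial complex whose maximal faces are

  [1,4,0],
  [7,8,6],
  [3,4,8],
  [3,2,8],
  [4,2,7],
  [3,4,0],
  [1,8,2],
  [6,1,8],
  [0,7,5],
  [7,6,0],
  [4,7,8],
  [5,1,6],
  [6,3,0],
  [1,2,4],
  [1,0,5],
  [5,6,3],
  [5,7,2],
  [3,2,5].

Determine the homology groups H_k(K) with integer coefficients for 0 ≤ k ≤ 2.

We work with the vertex ordering 0 < 1 < 2 < 3 < 4 < 5 < 6 < 7 < 8. The simplices of K, each written with vertices in increasing order, are:

  0-simplices (9): [0], [1], [2], [3], [4], [5], [6], [7], [8]
  1-simplices (27): (27 of them)
  2-simplices (18): [0,1,4], [0,1,5], [0,3,4], [0,3,6], [0,5,7], [0,6,7], [1,2,4], [1,2,8], [1,5,6], [1,6,8], [2,3,5], [2,3,8], [2,4,7], [2,5,7], [3,4,8], [3,5,6], [4,7,8], [6,7,8]

Hence C_0 ≅ Z^9, C_1 ≅ Z^27, C_2 ≅ Z^18.

∂_1: C_1 → C_0 maps an edge to its endpoints' difference, ∂[p,q] = q − p.
As a 9×27 matrix over Z this has rank 8, with invariant factors (1,1,1,1,1,1,1,1).

The boundary map ∂_2: C_2 → C_1 acts by ∂[p,q,r] = [q,r] − [p,r] + [p,q]. For instance
  ∂[6,7,8] = [7,8] − [6,8] + [6,7],
  ∂[0,6,7] = [6,7] − [0,7] + [0,6].
The 27×18 boundary matrix has rank 18 and Smith normal form diag(1,1,1,1,1,1,1,1,1,1,1,1,1,1,1,1,1,2).

Reading off H_k = ker ∂_k / im ∂_{k+1}:

  H_0: rank C_0 − rank ∂_1 = 9 − 8 = 1, and the invariant factors of ∂_1 are all 1, so H_0 ≅ Z.
  H_1: rank ker ∂_1 − rank ∂_2 = (27 − 8) − 18 = 1, and ∂_2 has invariant factor 2 > 1, so H_1 ≅ Z ⊕ Z_2.
  H_2: rank ker ∂_2 − rank ∂_3 = (18 − 18) − 0 = 0, and there is no ∂_3, so H_2 ≅ 0.

H_0 = Z,  H_1 = Z ⊕ Z_2,  H_2 = 0.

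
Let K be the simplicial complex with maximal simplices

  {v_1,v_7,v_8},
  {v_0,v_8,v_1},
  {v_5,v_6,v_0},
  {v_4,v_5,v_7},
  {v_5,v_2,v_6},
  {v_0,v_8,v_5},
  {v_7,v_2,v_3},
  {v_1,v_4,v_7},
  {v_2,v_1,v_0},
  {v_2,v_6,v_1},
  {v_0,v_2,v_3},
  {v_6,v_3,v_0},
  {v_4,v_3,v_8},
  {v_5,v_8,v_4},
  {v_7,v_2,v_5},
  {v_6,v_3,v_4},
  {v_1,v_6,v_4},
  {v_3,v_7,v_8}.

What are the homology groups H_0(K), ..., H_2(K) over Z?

H_0 = Z,  H_1 = Z ⊕ Z/2Z,  H_2 = 0.

Fix the vertex order v_0 < v_1 < v_2 < v_3 < v_4 < v_5 < v_6 < v_7 < v_8 and write every simplex with vertices in increasing order. Then dim K = 2 and the simplices of K are:

  0-simplices (9): [v_0], [v_1], [v_2], [v_3], [v_4], [v_5], [v_6], [v_7], [v_8]
  1-simplices (27): (27 of them)
  2-simplices (18): (18 of them)

giving chain groups C_0 ≅ Z^9, C_1 ≅ Z^27, C_2 ≅ Z^18.

The boundary map ∂_1: C_1 → C_0 maps an edge to its endpoints' difference, ∂[p,q] = q − p. For instance
  ∂[v_5,v_7] = [v_7] − [v_5].
The resulting 9×27 matrix has rank 8, and its Smith normal form has invariant factors (1,1,1,1,1,1,1,1).

The boundary map ∂_2: C_2 → C_1 sends each 2-simplex [p,q,r] to [q,r] − [p,r] + [p,q]. For instance
  ∂[v_0,v_3,v_6] = [v_3,v_6] − [v_0,v_6] + [v_0,v_3],
  ∂[v_0,v_5,v_8] = [v_5,v_8] − [v_0,v_8] + [v_0,v_5].
The 27×18 boundary matrix has rank 18 and Smith normal form diag(1,1,1,1,1,1,1,1,1,1,1,1,1,1,1,1,1,2).

Computing H_k = (kernel of ∂_k) / (image of ∂_{k+1}):

  H_0: rank C_0 − rank ∂_1 = 9 − 8 = 1, and the invariant factors of ∂_1 are all 1, so H_0 ≅ Z.
  H_1: rank ker ∂_1 − rank ∂_2 = (27 − 8) − 18 = 1, and ∂_2 has invariant factor 2 > 1, so H_1 ≅ Z ⊕ Z/2Z.
  H_2: rank ker ∂_2 − rank ∂_3 = (18 − 18) − 0 = 0, and there is no ∂_3, so H_2 ≅ 0.

As a check, the Euler characteristic is 9 − 27 + 18 = 0, which agrees with 1 − 1 + 0 = 0.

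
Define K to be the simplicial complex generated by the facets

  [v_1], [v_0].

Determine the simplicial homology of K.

H_0 ≅ Z^2.

Fix the vertex order v_0 < v_1 and write every simplex with vertices in increasing order. Then dim K = 0 and the simplices of K are:

  0-simplices (2): [v_0], [v_1]

so the chain groups are C_0 ≅ Z^2.

Reading off H_k = ker ∂_k / im ∂_{k+1}:

  H_0: rank C_0 − rank ∂_1 = 2 − 0 = 2, and there is no ∂_1, so H_0 = Z^2.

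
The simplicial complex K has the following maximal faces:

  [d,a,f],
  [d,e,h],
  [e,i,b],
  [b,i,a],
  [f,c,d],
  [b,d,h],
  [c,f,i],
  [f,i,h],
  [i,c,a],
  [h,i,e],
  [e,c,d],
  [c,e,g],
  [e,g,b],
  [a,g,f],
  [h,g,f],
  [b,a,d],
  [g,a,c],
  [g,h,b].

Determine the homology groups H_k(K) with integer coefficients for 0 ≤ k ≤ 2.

H_0 = Z,  H_1 = Z ⊕ Z/2Z,  H_2 = 0.

We work with the vertex ordering a < b < c < d < e < f < g < h < i. The simplices of K, each written with vertices in increasing order, are:

  0-simplices (9): a, b, c, d, e, f, g, h, i
  1-simplices (27): ab, ac, ad, af, ag, ai, bd, be, bg, bh, bi, cd, ce, cf, cg, ci, de, df, dh, eg, eh, ei, fg, fh, fi, gh, hi
  2-simplices (18): abd, abi, acg, aci, adf, afg, bdh, beg, bei, bgh, cde, cdf, ceg, cfi, deh, ehi, fgh, fhi

giving chain groups C_0 ≅ Z^9, C_1 ≅ Z^27, C_2 ≅ Z^18.

Boundary ∂_1: C_1 → C_0 sends each edge [p,q] (with p < q) to q − p.
This gives a 9×27 integer matrix of rank 8; reducing to Smith normal form yields diagonal entries (1,1,1,1,1,1,1,1).

∂_2: C_2 → C_1 acts by ∂[p,q,r] = [q,r] − [p,r] + [p,q]. For instance
  ∂ehi = hi − ei + eh,
  ∂bei = ei − bi + be.
This gives a 27×18 integer matrix of rank 18; reducing to Smith normal form yields diagonal entries (1,1,1,1,1,1,1,1,1,1,1,1,1,1,1,1,1,2).

Now H_k = ker ∂_k / im ∂_{k+1}, so:

  H_0: rank C_0 − rank ∂_1 = 9 − 8 = 1, and the invariant factors of ∂_1 are all 1, so H_0 ≅ Z.
  H_1: rank ker ∂_1 − rank ∂_2 = (27 − 8) − 18 = 1, and ∂_2 has invariant factor 2 > 1, so H_1 ≅ Z ⊕ Z/2Z.
  H_2: rank ker ∂_2 − rank ∂_3 = (18 − 18) − 0 = 0, and there is no ∂_3, so H_2 ≅ 0.

As a check, the Euler characteristic is 9 − 27 + 18 = 0, which agrees with 1 − 1 + 0 = 0.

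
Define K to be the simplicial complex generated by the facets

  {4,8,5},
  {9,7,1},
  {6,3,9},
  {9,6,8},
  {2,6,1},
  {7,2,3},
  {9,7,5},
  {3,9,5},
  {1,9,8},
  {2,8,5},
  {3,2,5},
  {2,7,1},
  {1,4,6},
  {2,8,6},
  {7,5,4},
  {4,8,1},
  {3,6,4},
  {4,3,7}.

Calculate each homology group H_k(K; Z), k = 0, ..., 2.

Order the vertices as 1 < 2 < 3 < 4 < 5 < 6 < 7 < 8 < 9. Listing each simplex with vertices in this order, K has dimension 2 with simplices:

  0-simplices (9): [1], [2], [3], [4], [5], [6], [7], [8], [9]
  1-simplices (27): (27 of them)
  2-simplices (18): [1,2,6], [1,2,7], [1,4,6], [1,4,8], [1,7,9], [1,8,9], [2,3,5], [2,3,7], [2,5,8], [2,6,8], [3,4,6], [3,4,7], [3,5,9], [3,6,9], [4,5,7], [4,5,8], [5,7,9], [6,8,9]

so the chain groups are C_0 ≅ Z^9, C_1 ≅ Z^27, C_2 ≅ Z^18.

The boundary map ∂_1: C_1 → C_0 is given by ∂[p,q] = [q] − [p]. For instance
  ∂[2,6] = [6] − [2].
The 9×27 boundary matrix has rank 8 and Smith normal form diag(1,1,1,1,1,1,1,1).

Boundary ∂_2: C_2 → C_1 acts by ∂[p,q,r] = [q,r] − [p,r] + [p,q]. For instance
  ∂[3,4,6] = [4,6] − [3,6] + [3,4],
  ∂[2,3,7] = [3,7] − [2,7] + [2,3].
This gives a 27×18 integer matrix of rank 18; reducing to Smith normal form yields diagonal entries (1,1,1,1,1,1,1,1,1,1,1,1,1,1,1,1,1,2).

Reading off H_k = ker ∂_k / im ∂_{k+1}:

  H_0: rank C_0 − rank ∂_1 = 9 − 8 = 1, and the invariant factors of ∂_1 are all 1, so H_0 ≅ Z.
  H_1: rank ker ∂_1 − rank ∂_2 = (27 − 8) − 18 = 1, and ∂_2 has invariant factor 2 > 1, so H_1 ≅ Z × Z/2.
  H_2: rank ker ∂_2 − rank ∂_3 = (18 − 18) − 0 = 0, and there is no ∂_3, so H_2 ≅ 0.

As a check, the Euler characteristic is 9 − 27 + 18 = 0, which agrees with 1 − 1 + 0 = 0.

H_0 ≅ Z,  H_1 ≅ Z × Z/2,  H_2 = 0.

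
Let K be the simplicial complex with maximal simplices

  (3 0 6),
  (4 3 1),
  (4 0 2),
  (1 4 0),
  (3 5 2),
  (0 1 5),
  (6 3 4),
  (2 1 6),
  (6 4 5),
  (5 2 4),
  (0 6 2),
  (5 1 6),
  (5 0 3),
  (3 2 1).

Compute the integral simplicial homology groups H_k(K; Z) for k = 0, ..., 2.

K has 7 vertices, 21 edges, 14 triangles.
rank ∂_0 = 0, rank ∂_1 = 6 ⇒ b_0 = 7 − 0 − 6 = 1; all invariant factors of ∂_1 are 1 so no torsion. So H_0 ≅ Z.
rank ∂_1 = 6, rank ∂_2 = 13 ⇒ b_1 = 21 − 6 − 13 = 2; all invariant factors of ∂_2 are 1 so no torsion. So H_1 ≅ Z^2.
rank ∂_2 = 13, rank ∂_3 = 0 ⇒ b_2 = 14 − 13 − 0 = 1. So H_2 ≅ Z.

H_0 = Z,  H_1 = Z^2,  H_2 = Z.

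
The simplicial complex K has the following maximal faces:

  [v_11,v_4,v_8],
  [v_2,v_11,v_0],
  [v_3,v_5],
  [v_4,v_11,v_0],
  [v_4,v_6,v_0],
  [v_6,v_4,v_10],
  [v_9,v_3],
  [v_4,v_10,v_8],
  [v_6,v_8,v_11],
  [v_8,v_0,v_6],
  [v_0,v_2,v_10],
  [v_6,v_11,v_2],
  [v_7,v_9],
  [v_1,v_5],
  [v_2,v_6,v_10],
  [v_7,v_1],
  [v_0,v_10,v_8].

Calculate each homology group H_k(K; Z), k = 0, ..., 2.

We work with the vertex ordering v_0 < v_1 < v_2 < v_3 < v_4 < v_5 < v_6 < v_7 < v_8 < v_9 < v_10 < v_11. The simplices of K, each written with vertices in increasing order, are:

  0-simplices (12): [v_0], [v_1], [v_2], [v_3], [v_4], [v_5], [v_6], [v_7], [v_8], [v_9], [v_10], [v_11]
  1-simplices (23): (23 of them)
  2-simplices (12): (12 of them)

Hence C_0 ≅ Z^12, C_1 ≅ Z^23, C_2 ≅ Z^12.

Boundary ∂_1: C_1 → C_0 is given by ∂[p,q] = [q] − [p].
The 12×23 boundary matrix has rank 10 and Smith normal form diag(1,1,1,1,1,1,1,1,1,1).

Boundary ∂_2: C_2 → C_1 acts by ∂[p,q,r] = [q,r] − [p,r] + [p,q]. For instance
  ∂[v_4,v_8,v_11] = [v_8,v_11] − [v_4,v_11] + [v_4,v_8],
  ∂[v_2,v_6,v_10] = [v_6,v_10] − [v_2,v_10] + [v_2,v_6].
The 23×12 boundary matrix has rank 12 and Smith normal form diag(1,1,1,1,1,1,1,1,1,1,1,2).

Reading off H_k = ker ∂_k / im ∂_{k+1}:

  H_0: rank C_0 − rank ∂_1 = 12 − 10 = 2, and the invariant factors of ∂_1 are all 1, so H_0 ≅ Z^2.
  H_1: rank ker ∂_1 − rank ∂_2 = (23 − 10) − 12 = 1, and ∂_2 has invariant factor 2 > 1, so H_1 ≅ Z ⊕ Z/2Z.
  H_2: rank ker ∂_2 − rank ∂_3 = (12 − 12) − 0 = 0, and there is no ∂_3, so H_2 ≅ 0.

As a check, the Euler characteristic is 12 − 23 + 12 = 1, which agrees with 2 − 1 + 0 = 1.
(K is a triangulation of the disjoint union of the real projective plane RP^2 and the circle S^1.)

H_0 ≅ Z^2,  H_1 ≅ Z ⊕ Z/2Z,  H_2 = 0.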